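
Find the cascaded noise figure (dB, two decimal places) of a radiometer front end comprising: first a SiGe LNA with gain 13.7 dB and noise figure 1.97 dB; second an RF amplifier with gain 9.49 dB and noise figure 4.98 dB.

Convert to linear (a loss of L dB is a gain of −L dB): F_i = 10^(NF_i/10), G_i = 10^(G_i,dB/10)
  Stage 1: F_1 = 10^(1.97/10) = 1.574, G_1 = 10^(13.7/10) = 23.44
  Stage 2: F_2 = 10^(4.98/10) = 3.148, G_2 = 10^(9.49/10) = 8.892
Friis cascade:
  F = 1.574 + (3.148 − 1)/23.44 = 1.666
NF = 10 log₁₀(1.666) = 2.22 dB

2.22 dB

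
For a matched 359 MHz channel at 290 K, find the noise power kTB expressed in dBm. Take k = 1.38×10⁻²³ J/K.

P_n = kTB = 1.38×10⁻²³ × 290 × 3.59×10⁸ = 1.44×10⁻¹² W
In dBm: 10 log₁₀(1.44×10⁻¹² / 10⁻³) = −88.4 dBm

−88.4 dBm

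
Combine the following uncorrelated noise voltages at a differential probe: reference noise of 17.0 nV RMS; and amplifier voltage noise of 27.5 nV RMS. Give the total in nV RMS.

32.3 nV

Uncorrelated sources add in power (mean-square): V_tot = √(ΣV_i²)
V_tot = √[(1.70×10⁻⁸)² + (2.75×10⁻⁸)²] = 3.23×10⁻⁸ V = 32.3 nV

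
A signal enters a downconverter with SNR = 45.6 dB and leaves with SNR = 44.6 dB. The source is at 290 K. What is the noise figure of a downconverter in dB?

NF (dB) = SNR_in(dB) − SNR_out(dB) when the source is at T₀
NF = 45.6 − 44.6 = 1.0 dB

1.0 dB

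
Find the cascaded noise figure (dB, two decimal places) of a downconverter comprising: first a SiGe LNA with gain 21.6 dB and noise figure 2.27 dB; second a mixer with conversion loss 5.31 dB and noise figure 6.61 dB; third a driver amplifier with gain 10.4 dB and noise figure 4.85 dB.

Convert to linear (a loss of L dB is a gain of −L dB): F_i = 10^(NF_i/10), G_i = 10^(G_i,dB/10)
  Stage 1: F_1 = 10^(2.27/10) = 1.687, G_1 = 10^(21.6/10) = 144.5
  Stage 2: F_2 = 10^(6.61/10) = 4.581, G_2 = 10^(−5.31/10) = 0.2944
  Stage 3: F_3 = 10^(4.85/10) = 3.055, G_3 = 10^(10.4/10) = 10.96
Friis cascade:
  F = 1.687 + (4.581 − 1)/144.5 + (3.055 − 1)/42.56 = 1.760
NF = 10 log₁₀(1.760) = 2.45 dB

2.45 dB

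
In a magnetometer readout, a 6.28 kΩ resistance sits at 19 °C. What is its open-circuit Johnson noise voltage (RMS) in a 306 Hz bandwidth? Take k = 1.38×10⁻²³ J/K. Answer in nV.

176 nV

T = 19 °C + 273.15 = 292.15 K
V_n = √(4kTRB)
4kTRB = 4 × 1.38×10⁻²³ × 292.15 × 6.28×10³ × 3.06×10² = 3.10×10⁻¹⁴ V²
V_n = √(3.10×10⁻¹⁴) = 1.76×10⁻⁷ V = 176 nV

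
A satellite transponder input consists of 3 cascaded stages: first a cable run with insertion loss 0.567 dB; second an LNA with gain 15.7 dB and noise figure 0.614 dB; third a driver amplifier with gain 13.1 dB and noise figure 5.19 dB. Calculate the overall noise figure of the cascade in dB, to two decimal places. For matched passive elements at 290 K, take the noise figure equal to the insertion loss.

Convert to linear (a loss of L dB is a gain of −L dB): F_i = 10^(NF_i/10), G_i = 10^(G_i,dB/10)
  Stage 1: F_1 = 10^(0.567/10) = 1.139, G_1 = 10^(−0.567/10) = 0.8776
  Stage 2: F_2 = 10^(0.614/10) = 1.152, G_2 = 10^(15.7/10) = 37.15
  Stage 3: F_3 = 10^(5.19/10) = 3.304, G_3 = 10^(13.1/10) = 20.42
Friis cascade:
  F = 1.139 + (1.152 − 1)/0.8776 + (3.304 − 1)/32.61 = 1.383
NF = 10 log₁₀(1.383) = 1.41 dB

1.41 dB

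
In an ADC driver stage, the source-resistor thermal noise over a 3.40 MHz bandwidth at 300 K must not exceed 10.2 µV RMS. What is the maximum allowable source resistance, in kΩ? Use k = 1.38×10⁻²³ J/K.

Johnson–Nyquist: V_n = √(4kTRB) ⇒ R = V_n² / (4kTB)
4kTB = 4 × 1.38×10⁻²³ × 300 × 3.40×10⁶ = 5.63×10⁻¹⁴
R = (1.02×10⁻⁵)² / 5.63×10⁻¹⁴ = 1.85×10³ Ω = 1.85 kΩ

1.85 kΩ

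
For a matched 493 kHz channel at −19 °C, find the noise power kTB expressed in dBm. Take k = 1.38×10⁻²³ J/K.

−117.6 dBm

T = −19 °C + 273.15 = 254.15 K
P_n = kTB = 1.38×10⁻²³ × 254.15 × 4.93×10⁵ = 1.73×10⁻¹⁵ W
In dBm: 10 log₁₀(1.73×10⁻¹⁵ / 10⁻³) = −117.6 dBm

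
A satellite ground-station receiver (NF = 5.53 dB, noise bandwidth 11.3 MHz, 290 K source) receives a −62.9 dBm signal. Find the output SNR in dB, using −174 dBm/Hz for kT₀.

Noise floor: N = −174 + 10 log₁₀(B) + NF
10 log₁₀(1.13×10⁷) = 70.53 dB
N = −174 + 70.53 + 5.53 = −97.94 dBm
SNR = P_sig − N = −62.9 − (−97.94) = 35.04 dB → 35.0 dB

35.0 dB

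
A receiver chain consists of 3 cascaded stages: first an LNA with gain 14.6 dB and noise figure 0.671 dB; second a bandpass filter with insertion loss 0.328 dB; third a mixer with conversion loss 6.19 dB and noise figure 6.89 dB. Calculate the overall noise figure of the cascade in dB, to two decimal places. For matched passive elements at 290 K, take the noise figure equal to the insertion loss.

1.19 dB

Convert to linear (a loss of L dB is a gain of −L dB): F_i = 10^(NF_i/10), G_i = 10^(G_i,dB/10)
  Stage 1: F_1 = 10^(0.671/10) = 1.167, G_1 = 10^(14.6/10) = 28.84
  Stage 2: F_2 = 10^(0.328/10) = 1.078, G_2 = 10^(−0.328/10) = 0.9273
  Stage 3: F_3 = 10^(6.89/10) = 4.887, G_3 = 10^(−6.19/10) = 0.2404
Friis cascade:
  F = 1.167 + (1.078 − 1)/28.84 + (4.887 − 1)/26.74 = 1.315
NF = 10 log₁₀(1.315) = 1.19 dB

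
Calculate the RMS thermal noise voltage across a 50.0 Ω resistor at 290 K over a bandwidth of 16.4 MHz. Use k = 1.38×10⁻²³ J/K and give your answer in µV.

V_n = √(4kTRB)
4kTRB = 4 × 1.38×10⁻²³ × 290 × 5.00×10¹ × 1.64×10⁷ = 1.31×10⁻¹¹ V²
V_n = √(1.31×10⁻¹¹) = 3.62×10⁻⁶ V = 3.62 µV

3.62 µV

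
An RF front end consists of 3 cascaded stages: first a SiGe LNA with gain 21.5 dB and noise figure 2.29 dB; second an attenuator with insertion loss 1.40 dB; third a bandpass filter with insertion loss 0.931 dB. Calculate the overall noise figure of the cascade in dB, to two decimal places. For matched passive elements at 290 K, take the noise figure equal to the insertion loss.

Convert to linear (a loss of L dB is a gain of −L dB): F_i = 10^(NF_i/10), G_i = 10^(G_i,dB/10)
  Stage 1: F_1 = 10^(2.29/10) = 1.694, G_1 = 10^(21.5/10) = 141.3
  Stage 2: F_2 = 10^(1.40/10) = 1.380, G_2 = 10^(−1.40/10) = 0.7244
  Stage 3: F_3 = 10^(0.931/10) = 1.239, G_3 = 10^(−0.931/10) = 0.8070
Friis cascade:
  F = 1.694 + (1.380 − 1)/141.3 + (1.239 − 1)/102.3 = 1.699
NF = 10 log₁₀(1.699) = 2.30 dB

2.30 dB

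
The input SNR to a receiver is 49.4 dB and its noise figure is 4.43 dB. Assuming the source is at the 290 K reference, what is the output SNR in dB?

By definition F = SNR_in/SNR_out, so in dB: SNR_out = SNR_in − NF
SNR_out = 49.4 − 4.43 = 44.97 dB

44.97 dB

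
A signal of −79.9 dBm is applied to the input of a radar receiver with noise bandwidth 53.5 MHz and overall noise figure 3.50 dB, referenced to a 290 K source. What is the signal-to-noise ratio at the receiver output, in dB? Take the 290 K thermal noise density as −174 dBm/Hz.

13.3 dB

Noise floor: N = −174 + 10 log₁₀(B) + NF
10 log₁₀(5.35×10⁷) = 77.28 dB
N = −174 + 77.28 + 3.50 = −93.22 dBm
SNR = P_sig − N = −79.9 − (−93.22) = 13.32 dB → 13.3 dB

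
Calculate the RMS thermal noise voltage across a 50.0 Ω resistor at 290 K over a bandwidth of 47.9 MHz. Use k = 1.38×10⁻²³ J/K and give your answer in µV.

V_n = √(4kTRB)
4kTRB = 4 × 1.38×10⁻²³ × 290 × 5.00×10¹ × 4.79×10⁷ = 3.83×10⁻¹¹ V²
V_n = √(3.83×10⁻¹¹) = 6.19×10⁻⁶ V = 6.19 µV

6.19 µV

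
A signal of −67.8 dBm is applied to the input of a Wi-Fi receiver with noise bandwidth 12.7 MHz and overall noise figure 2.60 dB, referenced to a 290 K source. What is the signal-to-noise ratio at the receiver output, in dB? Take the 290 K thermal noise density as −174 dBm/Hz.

32.6 dB

Noise floor: N = −174 + 10 log₁₀(B) + NF
10 log₁₀(1.27×10⁷) = 71.04 dB
N = −174 + 71.04 + 2.60 = −100.36 dBm
SNR = P_sig − N = −67.8 − (−100.36) = 32.56 dB → 32.6 dB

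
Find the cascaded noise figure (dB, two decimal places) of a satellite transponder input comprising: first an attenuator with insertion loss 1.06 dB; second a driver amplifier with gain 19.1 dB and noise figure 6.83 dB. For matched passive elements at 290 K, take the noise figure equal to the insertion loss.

7.89 dB

Convert to linear (a loss of L dB is a gain of −L dB): F_i = 10^(NF_i/10), G_i = 10^(G_i,dB/10)
  Stage 1: F_1 = 10^(1.06/10) = 1.276, G_1 = 10^(−1.06/10) = 0.7834
  Stage 2: F_2 = 10^(6.83/10) = 4.819, G_2 = 10^(19.1/10) = 81.28
Friis cascade:
  F = 1.276 + (4.819 − 1)/0.7834 = 6.152
NF = 10 log₁₀(6.152) = 7.89 dB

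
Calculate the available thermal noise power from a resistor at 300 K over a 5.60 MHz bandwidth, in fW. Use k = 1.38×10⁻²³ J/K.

P_n = kTB = 1.38×10⁻²³ × 300 × 5.60×10⁶ = 2.32×10⁻¹⁴ W = 23.2 fW

23.2 fW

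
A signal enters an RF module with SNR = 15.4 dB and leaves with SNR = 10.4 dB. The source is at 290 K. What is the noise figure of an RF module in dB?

NF (dB) = SNR_in(dB) − SNR_out(dB) when the source is at T₀
NF = 15.4 − 10.4 = 5.0 dB

5.0 dB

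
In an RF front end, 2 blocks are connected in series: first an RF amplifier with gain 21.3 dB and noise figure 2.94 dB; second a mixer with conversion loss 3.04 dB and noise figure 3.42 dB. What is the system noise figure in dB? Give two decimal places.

Convert to linear (a loss of L dB is a gain of −L dB): F_i = 10^(NF_i/10), G_i = 10^(G_i,dB/10)
  Stage 1: F_1 = 10^(2.94/10) = 1.968, G_1 = 10^(21.3/10) = 134.9
  Stage 2: F_2 = 10^(3.42/10) = 2.198, G_2 = 10^(−3.04/10) = 0.4966
Friis cascade:
  F = 1.968 + (2.198 − 1)/134.9 = 1.977
NF = 10 log₁₀(1.977) = 2.96 dB

2.96 dB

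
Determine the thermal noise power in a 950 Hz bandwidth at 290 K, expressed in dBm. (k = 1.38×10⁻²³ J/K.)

−144.2 dBm

P_n = kTB = 1.38×10⁻²³ × 290 × 9.50×10² = 3.80×10⁻¹⁸ W
In dBm: 10 log₁₀(3.80×10⁻¹⁸ / 10⁻³) = −144.2 dBm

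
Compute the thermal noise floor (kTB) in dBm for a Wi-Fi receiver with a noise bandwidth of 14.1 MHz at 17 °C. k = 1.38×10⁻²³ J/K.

T = 17 °C + 273.15 = 290.15 K
P_n = kTB = 1.38×10⁻²³ × 290.15 × 1.41×10⁷ = 5.65×10⁻¹⁴ W
In dBm: 10 log₁₀(5.65×10⁻¹⁴ / 10⁻³) = −102.5 dBm

−102.5 dBm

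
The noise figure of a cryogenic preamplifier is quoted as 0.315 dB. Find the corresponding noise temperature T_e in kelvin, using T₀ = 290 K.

21.8 K

F = 10^(0.315/10) = 1.07523
T_e = (F − 1)·T₀ = (1.07523 − 1) × 290 = 21.8 K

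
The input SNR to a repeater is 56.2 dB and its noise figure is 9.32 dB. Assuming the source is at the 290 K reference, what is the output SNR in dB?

By definition F = SNR_in/SNR_out, so in dB: SNR_out = SNR_in − NF
SNR_out = 56.2 − 9.32 = 46.88 dB

46.88 dB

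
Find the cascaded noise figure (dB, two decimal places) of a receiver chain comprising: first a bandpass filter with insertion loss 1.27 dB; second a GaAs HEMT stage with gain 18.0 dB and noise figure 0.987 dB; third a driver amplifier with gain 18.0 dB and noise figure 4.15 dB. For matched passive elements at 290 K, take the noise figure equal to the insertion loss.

Convert to linear (a loss of L dB is a gain of −L dB): F_i = 10^(NF_i/10), G_i = 10^(G_i,dB/10)
  Stage 1: F_1 = 10^(1.27/10) = 1.340, G_1 = 10^(−1.27/10) = 0.7464
  Stage 2: F_2 = 10^(0.987/10) = 1.255, G_2 = 10^(18.0/10) = 63.10
  Stage 3: F_3 = 10^(4.15/10) = 2.600, G_3 = 10^(18.0/10) = 63.10
Friis cascade:
  F = 1.340 + (1.255 − 1)/0.7464 + (2.600 − 1)/47.10 = 1.715
NF = 10 log₁₀(1.715) = 2.34 dB

2.34 dB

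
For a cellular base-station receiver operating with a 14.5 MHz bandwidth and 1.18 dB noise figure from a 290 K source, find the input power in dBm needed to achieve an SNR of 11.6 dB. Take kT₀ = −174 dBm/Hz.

Sensitivity = −174 + 10 log₁₀(B) + NF + SNR_min
= −174 + 71.61 + 1.18 + 11.6
= −89.61 dBm → −89.6 dBm

−89.6 dBm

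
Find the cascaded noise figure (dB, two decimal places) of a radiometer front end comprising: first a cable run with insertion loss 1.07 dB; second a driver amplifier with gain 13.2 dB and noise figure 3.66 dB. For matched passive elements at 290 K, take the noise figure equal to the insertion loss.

4.73 dB

Convert to linear (a loss of L dB is a gain of −L dB): F_i = 10^(NF_i/10), G_i = 10^(G_i,dB/10)
  Stage 1: F_1 = 10^(1.07/10) = 1.279, G_1 = 10^(−1.07/10) = 0.7816
  Stage 2: F_2 = 10^(3.66/10) = 2.323, G_2 = 10^(13.2/10) = 20.89
Friis cascade:
  F = 1.279 + (2.323 − 1)/0.7816 = 2.972
NF = 10 log₁₀(2.972) = 4.73 dB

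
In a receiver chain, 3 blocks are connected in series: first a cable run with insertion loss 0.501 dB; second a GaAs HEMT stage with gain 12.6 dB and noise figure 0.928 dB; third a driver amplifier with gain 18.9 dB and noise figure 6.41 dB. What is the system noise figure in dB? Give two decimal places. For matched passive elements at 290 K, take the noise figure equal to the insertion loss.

Convert to linear (a loss of L dB is a gain of −L dB): F_i = 10^(NF_i/10), G_i = 10^(G_i,dB/10)
  Stage 1: F_1 = 10^(0.501/10) = 1.122, G_1 = 10^(−0.501/10) = 0.8910
  Stage 2: F_2 = 10^(0.928/10) = 1.238, G_2 = 10^(12.6/10) = 18.20
  Stage 3: F_3 = 10^(6.41/10) = 4.375, G_3 = 10^(18.9/10) = 77.62
Friis cascade:
  F = 1.122 + (1.238 − 1)/0.8910 + (4.375 − 1)/16.21 = 1.598
NF = 10 log₁₀(1.598) = 2.04 dB

2.04 dB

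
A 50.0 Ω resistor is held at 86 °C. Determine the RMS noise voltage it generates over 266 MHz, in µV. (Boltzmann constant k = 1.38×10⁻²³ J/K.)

16.2 µV

T = 86 °C + 273.15 = 359.15 K
V_n = √(4kTRB)
4kTRB = 4 × 1.38×10⁻²³ × 359.15 × 5.00×10¹ × 2.66×10⁸ = 2.64×10⁻¹⁰ V²
V_n = √(2.64×10⁻¹⁰) = 1.62×10⁻⁵ V = 16.2 µV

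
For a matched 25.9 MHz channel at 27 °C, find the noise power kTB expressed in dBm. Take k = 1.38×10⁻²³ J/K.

T = 27 °C + 273.15 = 300.15 K
P_n = kTB = 1.38×10⁻²³ × 300.15 × 2.59×10⁷ = 1.07×10⁻¹³ W
In dBm: 10 log₁₀(1.07×10⁻¹³ / 10⁻³) = −99.7 dBm

−99.7 dBm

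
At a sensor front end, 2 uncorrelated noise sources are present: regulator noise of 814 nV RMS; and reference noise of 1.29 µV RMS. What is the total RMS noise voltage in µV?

1.53 µV

Uncorrelated sources add in power (mean-square): V_tot = √(ΣV_i²)
V_tot = √[(8.14×10⁻⁷)² + (1.29×10⁻⁶)²] = 1.53×10⁻⁶ V = 1.53 µV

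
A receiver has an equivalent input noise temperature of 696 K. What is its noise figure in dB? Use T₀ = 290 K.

5.31 dB

F = 1 + T_e/T₀ = 1 + 696/290 = 3.4
NF = 10 log₁₀(3.4) = 5.31 dB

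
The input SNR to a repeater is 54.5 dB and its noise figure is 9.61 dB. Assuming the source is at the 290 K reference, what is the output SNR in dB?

By definition F = SNR_in/SNR_out, so in dB: SNR_out = SNR_in − NF
SNR_out = 54.5 − 9.61 = 44.89 dB

44.89 dB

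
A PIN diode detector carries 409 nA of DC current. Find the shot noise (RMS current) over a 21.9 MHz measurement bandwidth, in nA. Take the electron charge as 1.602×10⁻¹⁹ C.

I_n = √(2qI·B)
2qI·B = 2 × 1.602×10⁻¹⁹ × 4.09×10⁻⁷ × 2.19×10⁷ = 2.87×10⁻¹⁸ A²
I_n = √(2.87×10⁻¹⁸) = 1.69×10⁻⁹ A = 1.69 nA

1.69 nA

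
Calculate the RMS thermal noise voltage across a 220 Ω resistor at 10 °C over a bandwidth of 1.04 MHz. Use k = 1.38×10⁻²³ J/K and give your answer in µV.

1.89 µV

T = 10 °C + 273.15 = 283.15 K
V_n = √(4kTRB)
4kTRB = 4 × 1.38×10⁻²³ × 283.15 × 2.20×10² × 1.04×10⁶ = 3.58×10⁻¹² V²
V_n = √(3.58×10⁻¹²) = 1.89×10⁻⁶ V = 1.89 µV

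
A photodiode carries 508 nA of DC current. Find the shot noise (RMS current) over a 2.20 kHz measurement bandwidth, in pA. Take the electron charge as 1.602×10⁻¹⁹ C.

I_n = √(2qI·B)
2qI·B = 2 × 1.602×10⁻¹⁹ × 5.08×10⁻⁷ × 2.20×10³ = 3.58×10⁻²² A²
I_n = √(3.58×10⁻²²) = 1.89×10⁻¹¹ A = 18.9 pA

18.9 pA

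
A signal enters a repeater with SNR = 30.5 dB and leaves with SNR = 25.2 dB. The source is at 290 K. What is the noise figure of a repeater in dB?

5.3 dB

NF (dB) = SNR_in(dB) − SNR_out(dB) when the source is at T₀
NF = 30.5 − 25.2 = 5.3 dB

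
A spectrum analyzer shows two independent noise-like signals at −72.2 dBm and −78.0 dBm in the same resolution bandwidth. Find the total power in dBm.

Convert to linear, add, convert back:
P₁ = 6.03×10⁻¹¹ W, P₂ = 1.58×10⁻¹¹ W
P_tot = 7.61×10⁻¹¹ W → 10 log₁₀(P_tot / 10⁻³) = −71.2 dBm

−71.2 dBm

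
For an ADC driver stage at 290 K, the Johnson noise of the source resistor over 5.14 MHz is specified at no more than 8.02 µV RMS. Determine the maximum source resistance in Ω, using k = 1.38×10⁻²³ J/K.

782 Ω

Johnson–Nyquist: V_n = √(4kTRB) ⇒ R = V_n² / (4kTB)
4kTB = 4 × 1.38×10⁻²³ × 290 × 5.14×10⁶ = 8.23×10⁻¹⁴
R = (8.02×10⁻⁶)² / 8.23×10⁻¹⁴ = 7.82×10² Ω = 782 Ω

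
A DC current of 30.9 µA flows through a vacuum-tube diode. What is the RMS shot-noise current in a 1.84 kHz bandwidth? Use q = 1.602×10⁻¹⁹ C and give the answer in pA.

I_n = √(2qI·B)
2qI·B = 2 × 1.602×10⁻¹⁹ × 3.09×10⁻⁵ × 1.84×10³ = 1.82×10⁻²⁰ A²
I_n = √(1.82×10⁻²⁰) = 1.35×10⁻¹⁰ A = 135 pA

135 pA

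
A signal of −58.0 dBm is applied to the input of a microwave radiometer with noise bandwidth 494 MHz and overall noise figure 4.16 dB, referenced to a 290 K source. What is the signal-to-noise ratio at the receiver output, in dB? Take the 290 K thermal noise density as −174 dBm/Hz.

Noise floor: N = −174 + 10 log₁₀(B) + NF
10 log₁₀(4.94×10⁸) = 86.94 dB
N = −174 + 86.94 + 4.16 = −82.90 dBm
SNR = P_sig − N = −58.0 − (−82.90) = 24.90 dB → 24.9 dB

24.9 dB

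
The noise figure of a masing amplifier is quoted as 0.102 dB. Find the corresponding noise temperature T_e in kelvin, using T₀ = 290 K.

6.89 K

F = 10^(0.102/10) = 1.02376
T_e = (F − 1)·T₀ = (1.02376 − 1) × 290 = 6.89 K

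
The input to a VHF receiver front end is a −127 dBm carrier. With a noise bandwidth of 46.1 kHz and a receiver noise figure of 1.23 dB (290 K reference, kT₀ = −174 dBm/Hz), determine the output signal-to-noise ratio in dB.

Noise floor: N = −174 + 10 log₁₀(B) + NF
10 log₁₀(4.61×10⁴) = 46.64 dB
N = −174 + 46.64 + 1.23 = −126.13 dBm
SNR = P_sig − N = −127 − (−126.13) = −0.87 dB → −0.9 dB

−0.9 dB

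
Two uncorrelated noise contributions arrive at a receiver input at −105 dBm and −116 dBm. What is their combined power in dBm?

Convert to linear, add, convert back:
P₁ = 3.16×10⁻¹⁴ W, P₂ = 2.51×10⁻¹⁵ W
P_tot = 3.41×10⁻¹⁴ W → 10 log₁₀(P_tot / 10⁻³) = −104.7 dBm

−104.7 dBm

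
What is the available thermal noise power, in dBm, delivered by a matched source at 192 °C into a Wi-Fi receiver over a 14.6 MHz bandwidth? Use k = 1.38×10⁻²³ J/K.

T = 192 °C + 273.15 = 465.15 K
P_n = kTB = 1.38×10⁻²³ × 465.15 × 1.46×10⁷ = 9.37×10⁻¹⁴ W
In dBm: 10 log₁₀(9.37×10⁻¹⁴ / 10⁻³) = −100.3 dBm

−100.3 dBm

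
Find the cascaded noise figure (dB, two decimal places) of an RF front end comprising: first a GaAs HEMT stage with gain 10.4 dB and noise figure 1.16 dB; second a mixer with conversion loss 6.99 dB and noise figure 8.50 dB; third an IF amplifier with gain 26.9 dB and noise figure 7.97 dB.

6.30 dB

Convert to linear (a loss of L dB is a gain of −L dB): F_i = 10^(NF_i/10), G_i = 10^(G_i,dB/10)
  Stage 1: F_1 = 10^(1.16/10) = 1.306, G_1 = 10^(10.4/10) = 10.96
  Stage 2: F_2 = 10^(8.50/10) = 7.079, G_2 = 10^(−6.99/10) = 0.2000
  Stage 3: F_3 = 10^(7.97/10) = 6.266, G_3 = 10^(26.9/10) = 489.8
Friis cascade:
  F = 1.306 + (7.079 − 1)/10.96 + (6.266 − 1)/2.193 = 4.262
NF = 10 log₁₀(4.262) = 6.30 dB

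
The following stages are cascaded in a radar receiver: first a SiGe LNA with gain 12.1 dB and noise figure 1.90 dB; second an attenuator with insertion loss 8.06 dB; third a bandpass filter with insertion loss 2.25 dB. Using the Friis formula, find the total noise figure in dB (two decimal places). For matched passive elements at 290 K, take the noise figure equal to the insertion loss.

Convert to linear (a loss of L dB is a gain of −L dB): F_i = 10^(NF_i/10), G_i = 10^(G_i,dB/10)
  Stage 1: F_1 = 10^(1.90/10) = 1.549, G_1 = 10^(12.1/10) = 16.22
  Stage 2: F_2 = 10^(8.06/10) = 6.397, G_2 = 10^(−8.06/10) = 0.1563
  Stage 3: F_3 = 10^(2.25/10) = 1.679, G_3 = 10^(−2.25/10) = 0.5957
Friis cascade:
  F = 1.549 + (6.397 − 1)/16.22 + (1.679 − 1)/2.535 = 2.149
NF = 10 log₁₀(2.149) = 3.32 dB

3.32 dB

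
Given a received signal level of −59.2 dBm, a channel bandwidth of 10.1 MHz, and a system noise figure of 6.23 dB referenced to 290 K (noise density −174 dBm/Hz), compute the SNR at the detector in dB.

38.5 dB

Noise floor: N = −174 + 10 log₁₀(B) + NF
10 log₁₀(1.01×10⁷) = 70.04 dB
N = −174 + 70.04 + 6.23 = −97.73 dBm
SNR = P_sig − N = −59.2 − (−97.73) = 38.53 dB → 38.5 dB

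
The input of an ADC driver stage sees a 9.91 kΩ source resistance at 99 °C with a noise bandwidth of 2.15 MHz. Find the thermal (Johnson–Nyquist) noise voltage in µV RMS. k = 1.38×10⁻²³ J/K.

T = 99 °C + 273.15 = 372.15 K
V_n = √(4kTRB)
4kTRB = 4 × 1.38×10⁻²³ × 372.15 × 9.91×10³ × 2.15×10⁶ = 4.38×10⁻¹⁰ V²
V_n = √(4.38×10⁻¹⁰) = 2.09×10⁻⁵ V = 20.9 µV

20.9 µV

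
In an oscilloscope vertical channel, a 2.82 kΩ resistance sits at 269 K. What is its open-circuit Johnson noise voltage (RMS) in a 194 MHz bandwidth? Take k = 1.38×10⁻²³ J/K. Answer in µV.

V_n = √(4kTRB)
4kTRB = 4 × 1.38×10⁻²³ × 269 × 2.82×10³ × 1.94×10⁸ = 8.12×10⁻⁹ V²
V_n = √(8.12×10⁻⁹) = 9.01×10⁻⁵ V = 90.1 µV

90.1 µV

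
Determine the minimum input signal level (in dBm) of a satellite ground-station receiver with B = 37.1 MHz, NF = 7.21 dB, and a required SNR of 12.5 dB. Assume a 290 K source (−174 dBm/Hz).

Sensitivity = −174 + 10 log₁₀(B) + NF + SNR_min
= −174 + 75.69 + 7.21 + 12.5
= −78.60 dBm → −78.6 dBm

−78.6 dBm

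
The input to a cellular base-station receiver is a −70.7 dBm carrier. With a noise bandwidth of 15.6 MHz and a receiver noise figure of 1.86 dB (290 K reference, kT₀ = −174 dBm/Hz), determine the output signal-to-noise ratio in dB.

29.5 dB

Noise floor: N = −174 + 10 log₁₀(B) + NF
10 log₁₀(1.56×10⁷) = 71.93 dB
N = −174 + 71.93 + 1.86 = −100.21 dBm
SNR = P_sig − N = −70.7 − (−100.21) = 29.51 dB → 29.5 dB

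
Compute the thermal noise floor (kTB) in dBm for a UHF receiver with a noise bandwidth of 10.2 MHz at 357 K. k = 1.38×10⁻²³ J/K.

−103.0 dBm

P_n = kTB = 1.38×10⁻²³ × 357 × 1.02×10⁷ = 5.03×10⁻¹⁴ W
In dBm: 10 log₁₀(5.03×10⁻¹⁴ / 10⁻³) = −103.0 dBm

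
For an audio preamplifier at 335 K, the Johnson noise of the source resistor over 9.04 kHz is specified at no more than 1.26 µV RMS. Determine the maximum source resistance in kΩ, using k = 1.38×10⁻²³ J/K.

Johnson–Nyquist: V_n = √(4kTRB) ⇒ R = V_n² / (4kTB)
4kTB = 4 × 1.38×10⁻²³ × 335 × 9.04×10³ = 1.67×10⁻¹⁶
R = (1.26×10⁻⁶)² / 1.67×10⁻¹⁶ = 9.50×10³ Ω = 9.50 kΩ

9.50 kΩ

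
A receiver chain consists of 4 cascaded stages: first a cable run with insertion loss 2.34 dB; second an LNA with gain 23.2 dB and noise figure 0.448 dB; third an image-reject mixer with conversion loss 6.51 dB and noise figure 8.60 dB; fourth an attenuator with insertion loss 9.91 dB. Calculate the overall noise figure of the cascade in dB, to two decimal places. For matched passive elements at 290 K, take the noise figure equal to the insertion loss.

Convert to linear (a loss of L dB is a gain of −L dB): F_i = 10^(NF_i/10), G_i = 10^(G_i,dB/10)
  Stage 1: F_1 = 10^(2.34/10) = 1.714, G_1 = 10^(−2.34/10) = 0.5834
  Stage 2: F_2 = 10^(0.448/10) = 1.109, G_2 = 10^(23.2/10) = 208.9
  Stage 3: F_3 = 10^(8.60/10) = 7.244, G_3 = 10^(−6.51/10) = 0.2234
  Stage 4: F_4 = 10^(9.91/10) = 9.795, G_4 = 10^(−9.91/10) = 0.1021
Friis cascade:
  F = 1.714 + (1.109 − 1)/0.5834 + (7.244 − 1)/121.9 + (9.795 − 1)/27.23 = 2.274
NF = 10 log₁₀(2.274) = 3.57 dB

3.57 dB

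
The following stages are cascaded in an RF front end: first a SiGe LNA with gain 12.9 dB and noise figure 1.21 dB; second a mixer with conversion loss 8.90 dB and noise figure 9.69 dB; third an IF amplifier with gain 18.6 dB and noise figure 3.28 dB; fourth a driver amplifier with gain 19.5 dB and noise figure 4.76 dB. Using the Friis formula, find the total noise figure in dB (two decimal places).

3.44 dB

Convert to linear (a loss of L dB is a gain of −L dB): F_i = 10^(NF_i/10), G_i = 10^(G_i,dB/10)
  Stage 1: F_1 = 10^(1.21/10) = 1.321, G_1 = 10^(12.9/10) = 19.50
  Stage 2: F_2 = 10^(9.69/10) = 9.311, G_2 = 10^(−8.90/10) = 0.1288
  Stage 3: F_3 = 10^(3.28/10) = 2.128, G_3 = 10^(18.6/10) = 72.44
  Stage 4: F_4 = 10^(4.76/10) = 2.992, G_4 = 10^(19.5/10) = 89.13
Friis cascade:
  F = 1.321 + (9.311 − 1)/19.50 + (2.128 − 1)/2.512 + (2.992 − 1)/182.0 = 2.208
NF = 10 log₁₀(2.208) = 3.44 dB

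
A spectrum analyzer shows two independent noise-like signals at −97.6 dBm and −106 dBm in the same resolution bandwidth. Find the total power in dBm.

Convert to linear, add, convert back:
P₁ = 1.74×10⁻¹³ W, P₂ = 2.51×10⁻¹⁴ W
P_tot = 1.99×10⁻¹³ W → 10 log₁₀(P_tot / 10⁻³) = −97.0 dBm

−97.0 dBm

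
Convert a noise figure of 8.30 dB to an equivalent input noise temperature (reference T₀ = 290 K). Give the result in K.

F = 10^(8.30/10) = 6.76083
T_e = (F − 1)·T₀ = (6.76083 − 1) × 290 = 1671 K

1671 K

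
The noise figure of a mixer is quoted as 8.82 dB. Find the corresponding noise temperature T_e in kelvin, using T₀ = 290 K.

1920 K

F = 10^(8.82/10) = 7.62079
T_e = (F − 1)·T₀ = (7.62079 − 1) × 290 = 1920 K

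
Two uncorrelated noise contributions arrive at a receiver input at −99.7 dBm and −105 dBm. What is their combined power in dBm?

Convert to linear, add, convert back:
P₁ = 1.07×10⁻¹³ W, P₂ = 3.16×10⁻¹⁴ W
P_tot = 1.39×10⁻¹³ W → 10 log₁₀(P_tot / 10⁻³) = −98.6 dBm

−98.6 dBm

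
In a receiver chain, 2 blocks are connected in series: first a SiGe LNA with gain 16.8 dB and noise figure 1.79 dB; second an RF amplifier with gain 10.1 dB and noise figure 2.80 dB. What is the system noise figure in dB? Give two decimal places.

Convert to linear (a loss of L dB is a gain of −L dB): F_i = 10^(NF_i/10), G_i = 10^(G_i,dB/10)
  Stage 1: F_1 = 10^(1.79/10) = 1.510, G_1 = 10^(16.8/10) = 47.86
  Stage 2: F_2 = 10^(2.80/10) = 1.905, G_2 = 10^(10.1/10) = 10.23
Friis cascade:
  F = 1.510 + (1.905 − 1)/47.86 = 1.529
NF = 10 log₁₀(1.529) = 1.84 dB

1.84 dB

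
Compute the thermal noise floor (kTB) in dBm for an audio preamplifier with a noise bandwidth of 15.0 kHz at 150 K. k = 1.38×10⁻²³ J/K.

−135.1 dBm

P_n = kTB = 1.38×10⁻²³ × 150 × 1.50×10⁴ = 3.10×10⁻¹⁷ W
In dBm: 10 log₁₀(3.10×10⁻¹⁷ / 10⁻³) = −135.1 dBm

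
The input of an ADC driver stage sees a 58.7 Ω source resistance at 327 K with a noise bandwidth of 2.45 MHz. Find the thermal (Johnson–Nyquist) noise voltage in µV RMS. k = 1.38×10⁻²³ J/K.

V_n = √(4kTRB)
4kTRB = 4 × 1.38×10⁻²³ × 327 × 5.87×10¹ × 2.45×10⁶ = 2.60×10⁻¹² V²
V_n = √(2.60×10⁻¹²) = 1.61×10⁻⁶ V = 1.61 µV

1.61 µV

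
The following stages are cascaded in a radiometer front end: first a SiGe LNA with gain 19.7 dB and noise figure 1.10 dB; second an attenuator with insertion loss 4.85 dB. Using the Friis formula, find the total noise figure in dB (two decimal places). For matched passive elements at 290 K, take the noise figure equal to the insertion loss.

1.17 dB

Convert to linear (a loss of L dB is a gain of −L dB): F_i = 10^(NF_i/10), G_i = 10^(G_i,dB/10)
  Stage 1: F_1 = 10^(1.10/10) = 1.288, G_1 = 10^(19.7/10) = 93.33
  Stage 2: F_2 = 10^(4.85/10) = 3.055, G_2 = 10^(−4.85/10) = 0.3273
Friis cascade:
  F = 1.288 + (3.055 − 1)/93.33 = 1.310
NF = 10 log₁₀(1.310) = 1.17 dB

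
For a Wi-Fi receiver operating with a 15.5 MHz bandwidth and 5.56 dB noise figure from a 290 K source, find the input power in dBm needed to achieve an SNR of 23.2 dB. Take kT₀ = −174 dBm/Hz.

Sensitivity = −174 + 10 log₁₀(B) + NF + SNR_min
= −174 + 71.9 + 5.56 + 23.2
= −73.34 dBm → −73.3 dBm

−73.3 dBm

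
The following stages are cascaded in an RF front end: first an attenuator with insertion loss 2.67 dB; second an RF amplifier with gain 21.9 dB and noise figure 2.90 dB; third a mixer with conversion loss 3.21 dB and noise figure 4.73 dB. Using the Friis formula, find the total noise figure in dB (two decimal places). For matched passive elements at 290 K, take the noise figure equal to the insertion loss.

5.60 dB

Convert to linear (a loss of L dB is a gain of −L dB): F_i = 10^(NF_i/10), G_i = 10^(G_i,dB/10)
  Stage 1: F_1 = 10^(2.67/10) = 1.849, G_1 = 10^(−2.67/10) = 0.5408
  Stage 2: F_2 = 10^(2.90/10) = 1.950, G_2 = 10^(21.9/10) = 154.9
  Stage 3: F_3 = 10^(4.73/10) = 2.972, G_3 = 10^(−3.21/10) = 0.4775
Friis cascade:
  F = 1.849 + (1.950 − 1)/0.5408 + (2.972 − 1)/83.75 = 3.629
NF = 10 log₁₀(3.629) = 5.60 dB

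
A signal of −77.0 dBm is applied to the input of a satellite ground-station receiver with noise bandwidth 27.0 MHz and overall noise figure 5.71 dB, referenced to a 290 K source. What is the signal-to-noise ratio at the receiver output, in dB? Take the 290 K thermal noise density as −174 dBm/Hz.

17.0 dB

Noise floor: N = −174 + 10 log₁₀(B) + NF
10 log₁₀(2.70×10⁷) = 74.31 dB
N = −174 + 74.31 + 5.71 = −93.98 dBm
SNR = P_sig − N = −77.0 − (−93.98) = 16.98 dB → 17.0 dB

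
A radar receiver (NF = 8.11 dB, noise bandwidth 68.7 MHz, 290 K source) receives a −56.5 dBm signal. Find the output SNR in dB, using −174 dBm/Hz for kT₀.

31.0 dB

Noise floor: N = −174 + 10 log₁₀(B) + NF
10 log₁₀(6.87×10⁷) = 78.37 dB
N = −174 + 78.37 + 8.11 = −87.52 dBm
SNR = P_sig − N = −56.5 − (−87.52) = 31.02 dB → 31.0 dB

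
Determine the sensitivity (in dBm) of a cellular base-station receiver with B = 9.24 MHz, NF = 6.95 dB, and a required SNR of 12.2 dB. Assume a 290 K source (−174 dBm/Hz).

−85.2 dBm

Sensitivity = −174 + 10 log₁₀(B) + NF + SNR_min
= −174 + 69.66 + 6.95 + 12.2
= −85.19 dBm → −85.2 dBm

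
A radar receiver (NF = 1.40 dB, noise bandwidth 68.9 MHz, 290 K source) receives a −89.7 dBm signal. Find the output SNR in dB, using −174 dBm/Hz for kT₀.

Noise floor: N = −174 + 10 log₁₀(B) + NF
10 log₁₀(6.89×10⁷) = 78.38 dB
N = −174 + 78.38 + 1.40 = −94.22 dBm
SNR = P_sig − N = −89.7 − (−94.22) = 4.52 dB → 4.5 dB

4.5 dB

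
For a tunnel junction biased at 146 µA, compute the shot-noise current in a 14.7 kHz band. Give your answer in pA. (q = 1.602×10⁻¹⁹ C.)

I_n = √(2qI·B)
2qI·B = 2 × 1.602×10⁻¹⁹ × 1.46×10⁻⁴ × 1.47×10⁴ = 6.88×10⁻¹⁹ A²
I_n = √(6.88×10⁻¹⁹) = 8.29×10⁻¹⁰ A = 829 pA

829 pA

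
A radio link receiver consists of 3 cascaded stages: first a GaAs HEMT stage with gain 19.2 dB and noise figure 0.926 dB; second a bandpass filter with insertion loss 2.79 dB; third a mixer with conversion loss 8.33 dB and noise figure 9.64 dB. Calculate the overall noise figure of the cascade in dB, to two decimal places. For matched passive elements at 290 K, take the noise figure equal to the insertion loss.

Convert to linear (a loss of L dB is a gain of −L dB): F_i = 10^(NF_i/10), G_i = 10^(G_i,dB/10)
  Stage 1: F_1 = 10^(0.926/10) = 1.238, G_1 = 10^(19.2/10) = 83.18
  Stage 2: F_2 = 10^(2.79/10) = 1.901, G_2 = 10^(−2.79/10) = 0.5260
  Stage 3: F_3 = 10^(9.64/10) = 9.204, G_3 = 10^(−8.33/10) = 0.1469
Friis cascade:
  F = 1.238 + (1.901 − 1)/83.18 + (9.204 − 1)/43.75 = 1.436
NF = 10 log₁₀(1.436) = 1.57 dB

1.57 dB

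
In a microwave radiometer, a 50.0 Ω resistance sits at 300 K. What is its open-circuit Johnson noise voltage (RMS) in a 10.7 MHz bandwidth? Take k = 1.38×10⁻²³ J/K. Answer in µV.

2.98 µV

V_n = √(4kTRB)
4kTRB = 4 × 1.38×10⁻²³ × 300 × 5.00×10¹ × 1.07×10⁷ = 8.86×10⁻¹² V²
V_n = √(8.86×10⁻¹²) = 2.98×10⁻⁶ V = 2.98 µV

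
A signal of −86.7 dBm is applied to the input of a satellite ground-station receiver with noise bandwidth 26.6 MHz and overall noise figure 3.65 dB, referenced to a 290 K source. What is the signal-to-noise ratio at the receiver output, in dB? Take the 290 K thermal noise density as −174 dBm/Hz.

9.4 dB

Noise floor: N = −174 + 10 log₁₀(B) + NF
10 log₁₀(2.66×10⁷) = 74.25 dB
N = −174 + 74.25 + 3.65 = −96.10 dBm
SNR = P_sig − N = −86.7 − (−96.10) = 9.40 dB → 9.4 dB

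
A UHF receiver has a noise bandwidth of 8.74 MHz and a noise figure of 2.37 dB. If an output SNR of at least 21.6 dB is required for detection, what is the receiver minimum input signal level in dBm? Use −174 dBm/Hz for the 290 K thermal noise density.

Sensitivity = −174 + 10 log₁₀(B) + NF + SNR_min
= −174 + 69.42 + 2.37 + 21.6
= −80.61 dBm → −80.6 dBm

−80.6 dBm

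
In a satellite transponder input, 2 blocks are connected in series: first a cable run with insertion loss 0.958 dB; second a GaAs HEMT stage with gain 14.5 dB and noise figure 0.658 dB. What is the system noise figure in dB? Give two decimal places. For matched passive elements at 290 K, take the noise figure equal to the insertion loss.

1.62 dB

Convert to linear (a loss of L dB is a gain of −L dB): F_i = 10^(NF_i/10), G_i = 10^(G_i,dB/10)
  Stage 1: F_1 = 10^(0.958/10) = 1.247, G_1 = 10^(−0.958/10) = 0.8020
  Stage 2: F_2 = 10^(0.658/10) = 1.164, G_2 = 10^(14.5/10) = 28.18
Friis cascade:
  F = 1.247 + (1.164 − 1)/0.8020 = 1.451
NF = 10 log₁₀(1.451) = 1.62 dB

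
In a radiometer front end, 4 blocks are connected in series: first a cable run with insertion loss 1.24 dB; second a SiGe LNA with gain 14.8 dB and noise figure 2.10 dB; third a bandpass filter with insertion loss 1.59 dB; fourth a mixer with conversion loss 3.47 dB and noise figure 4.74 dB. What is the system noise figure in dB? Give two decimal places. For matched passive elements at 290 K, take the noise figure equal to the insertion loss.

3.62 dB

Convert to linear (a loss of L dB is a gain of −L dB): F_i = 10^(NF_i/10), G_i = 10^(G_i,dB/10)
  Stage 1: F_1 = 10^(1.24/10) = 1.330, G_1 = 10^(−1.24/10) = 0.7516
  Stage 2: F_2 = 10^(2.10/10) = 1.622, G_2 = 10^(14.8/10) = 30.20
  Stage 3: F_3 = 10^(1.59/10) = 1.442, G_3 = 10^(−1.59/10) = 0.6934
  Stage 4: F_4 = 10^(4.74/10) = 2.979, G_4 = 10^(−3.47/10) = 0.4498
Friis cascade:
  F = 1.330 + (1.622 − 1)/0.7516 + (1.442 − 1)/22.70 + (2.979 − 1)/15.74 = 2.303
NF = 10 log₁₀(2.303) = 3.62 dB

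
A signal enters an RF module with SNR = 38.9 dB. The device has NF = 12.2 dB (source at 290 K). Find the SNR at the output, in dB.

By definition F = SNR_in/SNR_out, so in dB: SNR_out = SNR_in − NF
SNR_out = 38.9 − 12.2 = 26.7 dB

26.7 dB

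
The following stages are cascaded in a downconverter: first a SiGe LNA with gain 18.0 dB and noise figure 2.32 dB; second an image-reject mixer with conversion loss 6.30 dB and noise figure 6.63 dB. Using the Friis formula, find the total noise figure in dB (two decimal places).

Convert to linear (a loss of L dB is a gain of −L dB): F_i = 10^(NF_i/10), G_i = 10^(G_i,dB/10)
  Stage 1: F_1 = 10^(2.32/10) = 1.706, G_1 = 10^(18.0/10) = 63.10
  Stage 2: F_2 = 10^(6.63/10) = 4.603, G_2 = 10^(−6.30/10) = 0.2344
Friis cascade:
  F = 1.706 + (4.603 − 1)/63.10 = 1.763
NF = 10 log₁₀(1.763) = 2.46 dB

2.46 dB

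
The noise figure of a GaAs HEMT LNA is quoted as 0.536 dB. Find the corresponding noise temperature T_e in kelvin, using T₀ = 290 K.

38.1 K

F = 10^(0.536/10) = 1.13136
T_e = (F − 1)·T₀ = (1.13136 − 1) × 290 = 38.1 K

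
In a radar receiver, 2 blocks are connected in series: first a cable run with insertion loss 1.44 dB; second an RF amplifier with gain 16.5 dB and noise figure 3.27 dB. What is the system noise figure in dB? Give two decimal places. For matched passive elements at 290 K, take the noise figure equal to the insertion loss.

Convert to linear (a loss of L dB is a gain of −L dB): F_i = 10^(NF_i/10), G_i = 10^(G_i,dB/10)
  Stage 1: F_1 = 10^(1.44/10) = 1.393, G_1 = 10^(−1.44/10) = 0.7178
  Stage 2: F_2 = 10^(3.27/10) = 2.123, G_2 = 10^(16.5/10) = 44.67
Friis cascade:
  F = 1.393 + (2.123 − 1)/0.7178 = 2.958
NF = 10 log₁₀(2.958) = 4.71 dB

4.71 dB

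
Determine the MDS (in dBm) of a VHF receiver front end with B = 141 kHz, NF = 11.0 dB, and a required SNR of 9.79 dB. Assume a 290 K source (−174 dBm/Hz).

−101.7 dBm

Sensitivity = −174 + 10 log₁₀(B) + NF + SNR_min
= −174 + 51.49 + 11.0 + 9.79
= −101.72 dBm → −101.7 dBm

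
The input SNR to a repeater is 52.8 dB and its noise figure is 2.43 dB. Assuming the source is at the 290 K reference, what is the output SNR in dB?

50.37 dB

By definition F = SNR_in/SNR_out, so in dB: SNR_out = SNR_in − NF
SNR_out = 52.8 − 2.43 = 50.37 dB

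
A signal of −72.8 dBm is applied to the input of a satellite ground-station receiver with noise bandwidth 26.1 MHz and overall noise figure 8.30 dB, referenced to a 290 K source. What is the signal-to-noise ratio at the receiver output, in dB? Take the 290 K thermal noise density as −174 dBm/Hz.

18.7 dB

Noise floor: N = −174 + 10 log₁₀(B) + NF
10 log₁₀(2.61×10⁷) = 74.17 dB
N = −174 + 74.17 + 8.30 = −91.53 dBm
SNR = P_sig − N = −72.8 − (−91.53) = 18.73 dB → 18.7 dB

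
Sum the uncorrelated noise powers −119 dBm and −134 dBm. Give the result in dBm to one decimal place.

Convert to linear, add, convert back:
P₁ = 1.26×10⁻¹⁵ W, P₂ = 3.98×10⁻¹⁷ W
P_tot = 1.30×10⁻¹⁵ W → 10 log₁₀(P_tot / 10⁻³) = −118.9 dBm

−118.9 dBm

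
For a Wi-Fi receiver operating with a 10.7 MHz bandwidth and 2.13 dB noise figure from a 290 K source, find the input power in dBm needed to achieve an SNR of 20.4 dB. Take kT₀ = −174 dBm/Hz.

Sensitivity = −174 + 10 log₁₀(B) + NF + SNR_min
= −174 + 70.29 + 2.13 + 20.4
= −81.18 dBm → −81.2 dBm

−81.2 dBm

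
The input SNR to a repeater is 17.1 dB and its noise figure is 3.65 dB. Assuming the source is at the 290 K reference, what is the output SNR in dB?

By definition F = SNR_in/SNR_out, so in dB: SNR_out = SNR_in − NF
SNR_out = 17.1 − 3.65 = 13.45 dB

13.45 dB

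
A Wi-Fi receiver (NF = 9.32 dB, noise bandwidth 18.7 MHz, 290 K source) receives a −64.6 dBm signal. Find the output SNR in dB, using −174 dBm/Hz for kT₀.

27.4 dB

Noise floor: N = −174 + 10 log₁₀(B) + NF
10 log₁₀(1.87×10⁷) = 72.72 dB
N = −174 + 72.72 + 9.32 = −91.96 dBm
SNR = P_sig − N = −64.6 − (−91.96) = 27.36 dB → 27.4 dB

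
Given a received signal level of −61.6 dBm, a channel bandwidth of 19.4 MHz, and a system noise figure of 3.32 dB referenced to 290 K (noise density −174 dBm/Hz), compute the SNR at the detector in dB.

Noise floor: N = −174 + 10 log₁₀(B) + NF
10 log₁₀(1.94×10⁷) = 72.88 dB
N = −174 + 72.88 + 3.32 = −97.80 dBm
SNR = P_sig − N = −61.6 − (−97.80) = 36.20 dB → 36.2 dB

36.2 dB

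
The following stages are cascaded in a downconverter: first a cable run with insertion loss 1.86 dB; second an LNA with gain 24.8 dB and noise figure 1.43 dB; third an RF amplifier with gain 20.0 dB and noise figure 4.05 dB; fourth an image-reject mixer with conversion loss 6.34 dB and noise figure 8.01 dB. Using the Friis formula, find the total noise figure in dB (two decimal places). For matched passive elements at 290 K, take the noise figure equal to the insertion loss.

3.31 dB

Convert to linear (a loss of L dB is a gain of −L dB): F_i = 10^(NF_i/10), G_i = 10^(G_i,dB/10)
  Stage 1: F_1 = 10^(1.86/10) = 1.535, G_1 = 10^(−1.86/10) = 0.6516
  Stage 2: F_2 = 10^(1.43/10) = 1.390, G_2 = 10^(24.8/10) = 302.0
  Stage 3: F_3 = 10^(4.05/10) = 2.541, G_3 = 10^(20.0/10) = 100.0
  Stage 4: F_4 = 10^(8.01/10) = 6.324, G_4 = 10^(−6.34/10) = 0.2323
Friis cascade:
  F = 1.535 + (1.390 − 1)/0.6516 + (2.541 − 1)/196.8 + (6.324 − 1)/1.968×10⁴ = 2.141
NF = 10 log₁₀(2.141) = 3.31 dB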